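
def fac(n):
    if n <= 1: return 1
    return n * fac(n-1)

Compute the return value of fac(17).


fac(17)
= 17 * fac(16)
= 17 * 16 * fac(15)
= 17 * 16 * 15 * fac(14)
= 17 * 16 * 15 * 14 * fac(13)
= 17 * 16 * 15 * 14 * 13 * fac(12)
= 17 * 16 * 15 * 14 * 13 * 12 * fac(11)
= 17 * 16 * 15 * 14 * 13 * 12 * 11 * fac(10)
= 17 * 16 * 15 * 14 * 13 * 12 * 11 * 10 * fac(9)
= 17 * 16 * 15 * 14 * 13 * 12 * 11 * 10 * 9 * fac(8)
= 17 * 16 * 15 * 14 * 13 * 12 * 11 * 10 * 9 * 8 * fac(7)
= 17 * 16 * 15 * 14 * 13 * 12 * 11 * 10 * 9 * 8 * 7 * fac(6)
= 17 * 16 * 15 * 14 * 13 * 12 * 11 * 10 * 9 * 8 * 7 * 6 * fac(5)
= 17 * 16 * 15 * 14 * 13 * 12 * 11 * 10 * 9 * 8 * 7 * 6 * 5 * fac(4)
= 17 * 16 * 15 * 14 * 13 * 12 * 11 * 10 * 9 * 8 * 7 * 6 * 5 * 4 * fac(3)
= 17 * 16 * 15 * 14 * 13 * 12 * 11 * 10 * 9 * 8 * 7 * 6 * 5 * 4 * 3 * fac(2)
= 17 * 16 * 15 * 14 * 13 * 12 * 11 * 10 * 9 * 8 * 7 * 6 * 5 * 4 * 3 * 2 * fac(1)
= 17 * 16 * 15 * 14 * 13 * 12 * 11 * 10 * 9 * 8 * 7 * 6 * 5 * 4 * 3 * 2 * 1
= 355687428096000

355687428096000


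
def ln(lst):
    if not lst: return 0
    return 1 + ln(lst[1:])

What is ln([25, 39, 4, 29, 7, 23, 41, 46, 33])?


ln([25, 39, 4, 29, 7, 23, 41, 46, 33]) = 1 + ln([39, 4, 29, 7, 23, 41, 46, 33])
ln([39, 4, 29, 7, 23, 41, 46, 33]) = 1 + ln([4, 29, 7, 23, 41, 46, 33])
ln([4, 29, 7, 23, 41, 46, 33]) = 1 + ln([29, 7, 23, 41, 46, 33])
ln([29, 7, 23, 41, 46, 33]) = 1 + ln([7, 23, 41, 46, 33])
ln([7, 23, 41, 46, 33]) = 1 + ln([23, 41, 46, 33])
ln([23, 41, 46, 33]) = 1 + ln([41, 46, 33])
ln([41, 46, 33]) = 1 + ln([46, 33])
ln([46, 33]) = 1 + ln([33])
ln([33]) = 1 + ln([])
ln([]) = 0  (base case)
Unwinding: 1 + 1 + 1 + 1 + 1 + 1 + 1 + 1 + 1 + 0 = 9

9


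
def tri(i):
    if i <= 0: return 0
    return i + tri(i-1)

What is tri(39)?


tri(39)
= 39 + 38 + 37 + 36 + 35 + 34 + 33 + 32 + 31 + 30 + 29 + 28 + 27 + 26 + 25 + 24 + 23 + 22 + 21 + 20 + 19 + 18 + 17 + 16 + 15 + 14 + 13 + 12 + 11 + 10 + 9 + 8 + 7 + 6 + 5 + 4 + 3 + 2 + 1 + tri(0)
= 39 + 38 + 37 + 36 + 35 + 34 + 33 + 32 + 31 + 30 + 29 + 28 + 27 + 26 + 25 + 24 + 23 + 22 + 21 + 20 + 19 + 18 + 17 + 16 + 15 + 14 + 13 + 12 + 11 + 10 + 9 + 8 + 7 + 6 + 5 + 4 + 3 + 2 + 1 + 0
= 780

780


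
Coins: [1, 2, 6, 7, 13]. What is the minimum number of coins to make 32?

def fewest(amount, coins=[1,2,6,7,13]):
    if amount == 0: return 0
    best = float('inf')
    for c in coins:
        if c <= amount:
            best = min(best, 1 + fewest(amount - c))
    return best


Building up with DP:
fewest(0) = 0
fewest(1) = min(1+fewest(0)=1+0=1) = 1
fewest(2) = min(1+fewest(1)=1+1=2, 1+fewest(0)=1+0=1) = 1
fewest(3) = min(1+fewest(2)=1+1=2, 1+fewest(1)=1+1=2) = 2
fewest(4) = min(1+fewest(3)=1+2=3, 1+fewest(2)=1+1=2) = 2
fewest(5) = min(1+fewest(4)=1+2=3, 1+fewest(3)=1+2=3) = 3
fewest(6) = min(1+fewest(5)=1+3=4, 1+fewest(4)=1+2=3, 1+fewest(0)=1+0=1) = 1
fewest(7) = min(1+fewest(6)=1+1=2, 1+fewest(5)=1+3=4, 1+fewest(1)=1+1=2, 1+fewest(0)=1+0=1) = 1
fewest(8) = min(1+fewest(7)=1+1=2, 1+fewest(6)=1+1=2, 1+fewest(2)=1+1=2, 1+fewest(1)=1+1=2) = 2
fewest(9) = min(1+fewest(8)=1+2=3, 1+fewest(7)=1+1=2, 1+fewest(3)=1+2=3, 1+fewest(2)=1+1=2) = 2
fewest(10) = min(1+fewest(9)=1+2=3, 1+fewest(8)=1+2=3, 1+fewest(4)=1+2=3, 1+fewest(3)=1+2=3) = 3
fewest(11) = min(1+fewest(10)=1+3=4, 1+fewest(9)=1+2=3, 1+fewest(5)=1+3=4, 1+fewest(4)=1+2=3) = 3
fewest(12) = min(1+fewest(11)=1+3=4, 1+fewest(10)=1+3=4, 1+fewest(6)=1+1=2, 1+fewest(5)=1+3=4) = 2
fewest(13) = min(1+fewest(12)=1+2=3, 1+fewest(11)=1+3=4, 1+fewest(7)=1+1=2, 1+fewest(6)=1+1=2, 1+fewest(0)=1+0=1) = 1
fewest(14) = min(1+fewest(13)=1+1=2, 1+fewest(12)=1+2=3, 1+fewest(8)=1+2=3, 1+fewest(7)=1+1=2, 1+fewest(1)=1+1=2) = 2
fewest(15) = min(1+fewest(14)=1+2=3, 1+fewest(13)=1+1=2, 1+fewest(9)=1+2=3, 1+fewest(8)=1+2=3, 1+fewest(2)=1+1=2) = 2
fewest(16) = min(1+fewest(15)=1+2=3, 1+fewest(14)=1+2=3, 1+fewest(10)=1+3=4, 1+fewest(9)=1+2=3, 1+fewest(3)=1+2=3) = 3
fewest(17) = min(1+fewest(16)=1+3=4, 1+fewest(15)=1+2=3, 1+fewest(11)=1+3=4, 1+fewest(10)=1+3=4, 1+fewest(4)=1+2=3) = 3
fewest(18) = min(1+fewest(17)=1+3=4, 1+fewest(16)=1+3=4, 1+fewest(12)=1+2=3, 1+fewest(11)=1+3=4, 1+fewest(5)=1+3=4) = 3
fewest(19) = min(1+fewest(18)=1+3=4, 1+fewest(17)=1+3=4, 1+fewest(13)=1+1=2, 1+fewest(12)=1+2=3, 1+fewest(6)=1+1=2) = 2
fewest(20) = min(1+fewest(19)=1+2=3, 1+fewest(18)=1+3=4, 1+fewest(14)=1+2=3, 1+fewest(13)=1+1=2, 1+fewest(7)=1+1=2) = 2
fewest(21) = min(1+fewest(20)=1+2=3, 1+fewest(19)=1+2=3, 1+fewest(15)=1+2=3, 1+fewest(14)=1+2=3, 1+fewest(8)=1+2=3) = 3
fewest(22) = min(1+fewest(21)=1+3=4, 1+fewest(20)=1+2=3, 1+fewest(16)=1+3=4, 1+fewest(15)=1+2=3, 1+fewest(9)=1+2=3) = 3
fewest(23) = min(1+fewest(22)=1+3=4, 1+fewest(21)=1+3=4, 1+fewest(17)=1+3=4, 1+fewest(16)=1+3=4, 1+fewest(10)=1+3=4) = 4
fewest(24) = min(1+fewest(23)=1+4=5, 1+fewest(22)=1+3=4, 1+fewest(18)=1+3=4, 1+fewest(17)=1+3=4, 1+fewest(11)=1+3=4) = 4
fewest(25) = min(1+fewest(24)=1+4=5, 1+fewest(23)=1+4=5, 1+fewest(19)=1+2=3, 1+fewest(18)=1+3=4, 1+fewest(12)=1+2=3) = 3
fewest(26) = min(1+fewest(25)=1+3=4, 1+fewest(24)=1+4=5, 1+fewest(20)=1+2=3, 1+fewest(19)=1+2=3, 1+fewest(13)=1+1=2) = 2
fewest(27) = min(1+fewest(26)=1+2=3, 1+fewest(25)=1+3=4, 1+fewest(21)=1+3=4, 1+fewest(20)=1+2=3, 1+fewest(14)=1+2=3) = 3
fewest(28) = min(1+fewest(27)=1+3=4, 1+fewest(26)=1+2=3, 1+fewest(22)=1+3=4, 1+fewest(21)=1+3=4, 1+fewest(15)=1+2=3) = 3
fewest(29) = min(1+fewest(28)=1+3=4, 1+fewest(27)=1+3=4, 1+fewest(23)=1+4=5, 1+fewest(22)=1+3=4, 1+fewest(16)=1+3=4) = 4
fewest(30) = min(1+fewest(29)=1+4=5, 1+fewest(28)=1+3=4, 1+fewest(24)=1+4=5, 1+fewest(23)=1+4=5, 1+fewest(17)=1+3=4) = 4
fewest(31) = min(1+fewest(30)=1+4=5, 1+fewest(29)=1+4=5, 1+fewest(25)=1+3=4, 1+fewest(24)=1+4=5, 1+fewest(18)=1+3=4) = 4
fewest(32) = min(1+fewest(31)=1+4=5, 1+fewest(30)=1+4=5, 1+fewest(26)=1+2=3, 1+fewest(25)=1+3=4, 1+fewest(19)=1+2=3) = 3

3


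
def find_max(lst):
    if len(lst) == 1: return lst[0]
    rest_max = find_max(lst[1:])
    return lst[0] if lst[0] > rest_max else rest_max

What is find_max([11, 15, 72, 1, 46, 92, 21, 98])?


find_max([11, 15, 72, 1, 46, 92, 21, 98]): compare 11 with find_max([15, 72, 1, 46, 92, 21, 98])
find_max([15, 72, 1, 46, 92, 21, 98]): compare 15 with find_max([72, 1, 46, 92, 21, 98])
find_max([72, 1, 46, 92, 21, 98]): compare 72 with find_max([1, 46, 92, 21, 98])
find_max([1, 46, 92, 21, 98]): compare 1 with find_max([46, 92, 21, 98])
find_max([46, 92, 21, 98]): compare 46 with find_max([92, 21, 98])
find_max([92, 21, 98]): compare 92 with find_max([21, 98])
find_max([21, 98]): compare 21 with find_max([98])
find_max([98]) = 98  (base case)
Compare 21 with 98 -> 98
Compare 92 with 98 -> 98
Compare 46 with 98 -> 98
Compare 1 with 98 -> 98
Compare 72 with 98 -> 98
Compare 15 with 98 -> 98
Compare 11 with 98 -> 98

98


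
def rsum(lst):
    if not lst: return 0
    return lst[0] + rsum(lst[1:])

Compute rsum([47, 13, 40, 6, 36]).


rsum([47, 13, 40, 6, 36]) = 47 + rsum([13, 40, 6, 36])
rsum([13, 40, 6, 36]) = 13 + rsum([40, 6, 36])
rsum([40, 6, 36]) = 40 + rsum([6, 36])
rsum([6, 36]) = 6 + rsum([36])
rsum([36]) = 36 + rsum([])
rsum([]) = 0  (base case)
Total: 47 + 13 + 40 + 6 + 36 + 0 = 142

142


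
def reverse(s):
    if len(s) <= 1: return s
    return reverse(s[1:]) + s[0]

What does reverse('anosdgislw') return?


reverse('anosdgislw') = reverse('nosdgislw') + 'a'
reverse('nosdgislw') = reverse('osdgislw') + 'n'
reverse('osdgislw') = reverse('sdgislw') + 'o'
reverse('sdgislw') = reverse('dgislw') + 's'
reverse('dgislw') = reverse('gislw') + 'd'
reverse('gislw') = reverse('islw') + 'g'
reverse('islw') = reverse('slw') + 'i'
reverse('slw') = reverse('lw') + 's'
reverse('lw') = reverse('w') + 'l'
reverse('w') = 'w'  (base case)
Concatenating: 'w' + 'l' + 's' + 'i' + 'g' + 'd' + 's' + 'o' + 'n' + 'a' = 'wlsigdsona'

wlsigdsona


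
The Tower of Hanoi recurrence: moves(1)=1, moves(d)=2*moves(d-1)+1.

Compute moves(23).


moves(23) = 2 * moves(22) + 1
moves(22) = 2 * moves(21) + 1
moves(21) = 2 * moves(20) + 1
moves(20) = 2 * moves(19) + 1
moves(19) = 2 * moves(18) + 1
moves(18) = 2 * moves(17) + 1
moves(17) = 2 * moves(16) + 1
moves(16) = 2 * moves(15) + 1
moves(15) = 2 * moves(14) + 1
moves(14) = 2 * moves(13) + 1
moves(13) = 2 * moves(12) + 1
moves(12) = 2 * moves(11) + 1
moves(11) = 2 * moves(10) + 1
moves(10) = 2 * moves(9) + 1
moves(9) = 2 * moves(8) + 1
moves(8) = 2 * moves(7) + 1
moves(7) = 2 * moves(6) + 1
moves(6) = 2 * moves(5) + 1
moves(5) = 2 * moves(4) + 1
moves(4) = 2 * moves(3) + 1
moves(3) = 2 * moves(2) + 1
moves(2) = 2 * moves(1) + 1
moves(1) = 1  (base case)
moves(2) = 2 * 1 + 1 = 3
moves(3) = 2 * 3 + 1 = 7
moves(4) = 2 * 7 + 1 = 15
moves(5) = 2 * 15 + 1 = 31
moves(6) = 2 * 31 + 1 = 63
moves(7) = 2 * 63 + 1 = 127
moves(8) = 2 * 127 + 1 = 255
moves(9) = 2 * 255 + 1 = 511
moves(10) = 2 * 511 + 1 = 1023
moves(11) = 2 * 1023 + 1 = 2047
moves(12) = 2 * 2047 + 1 = 4095
moves(13) = 2 * 4095 + 1 = 8191
moves(14) = 2 * 8191 + 1 = 16383
moves(15) = 2 * 16383 + 1 = 32767
moves(16) = 2 * 32767 + 1 = 65535
moves(17) = 2 * 65535 + 1 = 131071
moves(18) = 2 * 131071 + 1 = 262143
moves(19) = 2 * 262143 + 1 = 524287
moves(20) = 2 * 524287 + 1 = 1048575
moves(21) = 2 * 1048575 + 1 = 2097151
moves(22) = 2 * 2097151 + 1 = 4194303
moves(23) = 2 * 4194303 + 1 = 8388607

8388607


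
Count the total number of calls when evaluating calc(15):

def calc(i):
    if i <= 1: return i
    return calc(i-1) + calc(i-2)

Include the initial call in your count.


Let C(n) = total calls for calc(n)
C(0) = 1, C(1) = 1
C(2) = 1 + C(1) + C(0) = 1 + 1 + 1 = 3
C(3) = 1 + C(2) + C(1) = 1 + 3 + 1 = 5
C(4) = 1 + C(3) + C(2) = 1 + 5 + 3 = 9
C(5) = 1 + C(4) + C(3) = 1 + 9 + 5 = 15
C(6) = 1 + C(5) + C(4) = 1 + 15 + 9 = 25
C(7) = 1 + C(6) + C(5) = 1 + 25 + 15 = 41
C(8) = 1 + C(7) + C(6) = 1 + 41 + 25 = 67
C(9) = 1 + C(8) + C(7) = 1 + 67 + 41 = 109
C(10) = 1 + C(9) + C(8) = 1 + 109 + 67 = 177
C(11) = 1 + C(10) + C(9) = 1 + 177 + 109 = 287
C(12) = 1 + C(11) + C(10) = 1 + 287 + 177 = 465
C(13) = 1 + C(12) + C(11) = 1 + 465 + 287 = 753
C(14) = 1 + C(13) + C(12) = 1 + 753 + 465 = 1219
C(15) = 1 + C(14) + C(13) = 1 + 1219 + 753 = 1973

1973


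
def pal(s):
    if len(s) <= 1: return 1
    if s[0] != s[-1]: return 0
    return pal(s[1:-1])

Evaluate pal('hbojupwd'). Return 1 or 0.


pal('hbojupwd'): s[0]='h' != s[-1]='d' -> return 0
Result: 0 (not a palindrome)

0


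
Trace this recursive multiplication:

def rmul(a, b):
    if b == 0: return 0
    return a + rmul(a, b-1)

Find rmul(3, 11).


rmul(3, 11) = 3 + rmul(3, 10)
rmul(3, 10) = 3 + rmul(3, 9)
rmul(3, 9) = 3 + rmul(3, 8)
rmul(3, 8) = 3 + rmul(3, 7)
rmul(3, 7) = 3 + rmul(3, 6)
rmul(3, 6) = 3 + rmul(3, 5)
rmul(3, 5) = 3 + rmul(3, 4)
rmul(3, 4) = 3 + rmul(3, 3)
rmul(3, 3) = 3 + rmul(3, 2)
rmul(3, 2) = 3 + rmul(3, 1)
rmul(3, 1) = 3 + rmul(3, 0)
rmul(3, 0) = 0  (base case)
Total: 3 + 3 + 3 + 3 + 3 + 3 + 3 + 3 + 3 + 3 + 3 + 0 = 33

33


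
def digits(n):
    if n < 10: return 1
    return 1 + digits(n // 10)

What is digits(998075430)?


digits(998075430) = 1 + digits(99807543)
digits(99807543) = 1 + digits(9980754)
digits(9980754) = 1 + digits(998075)
digits(998075) = 1 + digits(99807)
digits(99807) = 1 + digits(9980)
digits(9980) = 1 + digits(998)
digits(998) = 1 + digits(99)
digits(99) = 1 + digits(9)
digits(9) = 1  (base case: 9 < 10)
Unwinding: 1 + 1 + 1 + 1 + 1 + 1 + 1 + 1 + 1 = 9

9


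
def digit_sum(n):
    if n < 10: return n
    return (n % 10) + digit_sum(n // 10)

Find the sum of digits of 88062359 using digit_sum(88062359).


digit_sum(88062359) = 9 + digit_sum(8806235)
digit_sum(8806235) = 5 + digit_sum(880623)
digit_sum(880623) = 3 + digit_sum(88062)
digit_sum(88062) = 2 + digit_sum(8806)
digit_sum(8806) = 6 + digit_sum(880)
digit_sum(880) = 0 + digit_sum(88)
digit_sum(88) = 8 + digit_sum(8)
digit_sum(8) = 8  (base case)
Total: 9 + 5 + 3 + 2 + 6 + 0 + 8 + 8 = 41

41


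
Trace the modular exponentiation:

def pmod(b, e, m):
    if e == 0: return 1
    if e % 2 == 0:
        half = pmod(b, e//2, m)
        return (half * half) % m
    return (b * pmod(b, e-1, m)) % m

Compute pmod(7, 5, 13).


pmod(7, 5, 13): e is odd, compute pmod(7, 4, 13)
  pmod(7, 4, 13): e is even, compute pmod(7, 2, 13)
    pmod(7, 2, 13): e is even, compute pmod(7, 1, 13)
      pmod(7, 1, 13): e is odd, compute pmod(7, 0, 13)
        pmod(7, 0, 13) = 1
      (7 * 1) % 13 = 7
    half=7, (7*7) % 13 = 10
  half=10, (10*10) % 13 = 9
(7 * 9) % 13 = 11

11


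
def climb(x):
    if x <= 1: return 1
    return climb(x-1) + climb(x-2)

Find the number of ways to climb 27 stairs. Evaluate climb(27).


Building up from base cases:
climb(0) = 1
climb(1) = 1
climb(2) = climb(1) + climb(0) = 1 + 1 = 2
climb(3) = climb(2) + climb(1) = 2 + 1 = 3
climb(4) = climb(3) + climb(2) = 3 + 2 = 5
climb(5) = climb(4) + climb(3) = 5 + 3 = 8
climb(6) = climb(5) + climb(4) = 8 + 5 = 13
climb(7) = climb(6) + climb(5) = 13 + 8 = 21
climb(8) = climb(7) + climb(6) = 21 + 13 = 34
climb(9) = climb(8) + climb(7) = 34 + 21 = 55
climb(10) = climb(9) + climb(8) = 55 + 34 = 89
climb(11) = climb(10) + climb(9) = 89 + 55 = 144
climb(12) = climb(11) + climb(10) = 144 + 89 = 233
climb(13) = climb(12) + climb(11) = 233 + 144 = 377
climb(14) = climb(13) + climb(12) = 377 + 233 = 610
climb(15) = climb(14) + climb(13) = 610 + 377 = 987
climb(16) = climb(15) + climb(14) = 987 + 610 = 1597
climb(17) = climb(16) + climb(15) = 1597 + 987 = 2584
climb(18) = climb(17) + climb(16) = 2584 + 1597 = 4181
climb(19) = climb(18) + climb(17) = 4181 + 2584 = 6765
climb(20) = climb(19) + climb(18) = 6765 + 4181 = 10946
climb(21) = climb(20) + climb(19) = 10946 + 6765 = 17711
climb(22) = climb(21) + climb(20) = 17711 + 10946 = 28657
climb(23) = climb(22) + climb(21) = 28657 + 17711 = 46368
climb(24) = climb(23) + climb(22) = 46368 + 28657 = 75025
climb(25) = climb(24) + climb(23) = 75025 + 46368 = 121393
climb(26) = climb(25) + climb(24) = 121393 + 75025 = 196418
climb(27) = climb(26) + climb(25) = 196418 + 121393 = 317811

317811


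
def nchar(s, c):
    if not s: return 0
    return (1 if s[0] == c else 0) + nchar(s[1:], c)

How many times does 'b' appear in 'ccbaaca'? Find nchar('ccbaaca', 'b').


s[0]='c' != 'b' -> 0
s[0]='c' != 'b' -> 0
s[0]='b' == 'b' -> 1
s[0]='a' != 'b' -> 0
s[0]='a' != 'b' -> 0
s[0]='c' != 'b' -> 0
s[0]='a' != 'b' -> 0
Sum: 0 + 0 + 1 + 0 + 0 + 0 + 0 = 1

1


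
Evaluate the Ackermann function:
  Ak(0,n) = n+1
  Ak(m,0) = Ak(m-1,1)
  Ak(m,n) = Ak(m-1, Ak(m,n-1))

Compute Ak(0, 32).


Ak(0, 32) = 33
Result: Ak(0, 32) = 33

33


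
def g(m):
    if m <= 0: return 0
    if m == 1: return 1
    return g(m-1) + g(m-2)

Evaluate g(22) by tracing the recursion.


Computing g(22) bottom-up:
g(0) = 0
g(1) = 1
g(2) = g(1) + g(0) = 1 + 0 = 1
g(3) = g(2) + g(1) = 1 + 1 = 2
g(4) = g(3) + g(2) = 2 + 1 = 3
g(5) = g(4) + g(3) = 3 + 2 = 5
g(6) = g(5) + g(4) = 5 + 3 = 8
g(7) = g(6) + g(5) = 8 + 5 = 13
g(8) = g(7) + g(6) = 13 + 8 = 21
g(9) = g(8) + g(7) = 21 + 13 = 34
g(10) = g(9) + g(8) = 34 + 21 = 55
g(11) = g(10) + g(9) = 55 + 34 = 89
g(12) = g(11) + g(10) = 89 + 55 = 144
g(13) = g(12) + g(11) = 144 + 89 = 233
g(14) = g(13) + g(12) = 233 + 144 = 377
g(15) = g(14) + g(13) = 377 + 233 = 610
g(16) = g(15) + g(14) = 610 + 377 = 987
g(17) = g(16) + g(15) = 987 + 610 = 1597
g(18) = g(17) + g(16) = 1597 + 987 = 2584
g(19) = g(18) + g(17) = 2584 + 1597 = 4181
g(20) = g(19) + g(18) = 4181 + 2584 = 6765
g(21) = g(20) + g(19) = 6765 + 4181 = 10946
g(22) = g(21) + g(20) = 10946 + 6765 = 17711

17711


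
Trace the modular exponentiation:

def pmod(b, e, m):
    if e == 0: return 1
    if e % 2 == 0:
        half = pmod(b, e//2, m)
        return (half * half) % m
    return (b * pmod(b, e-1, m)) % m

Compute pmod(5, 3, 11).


pmod(5, 3, 11): e is odd, compute pmod(5, 2, 11)
  pmod(5, 2, 11): e is even, compute pmod(5, 1, 11)
    pmod(5, 1, 11): e is odd, compute pmod(5, 0, 11)
      pmod(5, 0, 11) = 1
    (5 * 1) % 11 = 5
  half=5, (5*5) % 11 = 3
(5 * 3) % 11 = 4

4


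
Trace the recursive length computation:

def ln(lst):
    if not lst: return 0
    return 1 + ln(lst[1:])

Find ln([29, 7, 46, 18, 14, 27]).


ln([29, 7, 46, 18, 14, 27]) = 1 + ln([7, 46, 18, 14, 27])
ln([7, 46, 18, 14, 27]) = 1 + ln([46, 18, 14, 27])
ln([46, 18, 14, 27]) = 1 + ln([18, 14, 27])
ln([18, 14, 27]) = 1 + ln([14, 27])
ln([14, 27]) = 1 + ln([27])
ln([27]) = 1 + ln([])
ln([]) = 0  (base case)
Unwinding: 1 + 1 + 1 + 1 + 1 + 1 + 0 = 6

6


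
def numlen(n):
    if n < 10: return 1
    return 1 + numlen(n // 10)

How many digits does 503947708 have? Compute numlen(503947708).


numlen(503947708) = 1 + numlen(50394770)
numlen(50394770) = 1 + numlen(5039477)
numlen(5039477) = 1 + numlen(503947)
numlen(503947) = 1 + numlen(50394)
numlen(50394) = 1 + numlen(5039)
numlen(5039) = 1 + numlen(503)
numlen(503) = 1 + numlen(50)
numlen(50) = 1 + numlen(5)
numlen(5) = 1  (base case: 5 < 10)
Unwinding: 1 + 1 + 1 + 1 + 1 + 1 + 1 + 1 + 1 = 9

9


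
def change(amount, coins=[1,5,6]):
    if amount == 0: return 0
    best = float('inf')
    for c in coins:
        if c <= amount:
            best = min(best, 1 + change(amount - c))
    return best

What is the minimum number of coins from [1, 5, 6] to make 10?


Building up with DP:
change(0) = 0
change(1) = min(1+change(0)=1+0=1) = 1
change(2) = min(1+change(1)=1+1=2) = 2
change(3) = min(1+change(2)=1+2=3) = 3
change(4) = min(1+change(3)=1+3=4) = 4
change(5) = min(1+change(4)=1+4=5, 1+change(0)=1+0=1) = 1
change(6) = min(1+change(5)=1+1=2, 1+change(1)=1+1=2, 1+change(0)=1+0=1) = 1
change(7) = min(1+change(6)=1+1=2, 1+change(2)=1+2=3, 1+change(1)=1+1=2) = 2
change(8) = min(1+change(7)=1+2=3, 1+change(3)=1+3=4, 1+change(2)=1+2=3) = 3
change(9) = min(1+change(8)=1+3=4, 1+change(4)=1+4=5, 1+change(3)=1+3=4) = 4
change(10) = min(1+change(9)=1+4=5, 1+change(5)=1+1=2, 1+change(4)=1+4=5) = 2

2


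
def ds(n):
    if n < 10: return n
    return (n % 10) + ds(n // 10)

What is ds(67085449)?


ds(67085449) = 9 + ds(6708544)
ds(6708544) = 4 + ds(670854)
ds(670854) = 4 + ds(67085)
ds(67085) = 5 + ds(6708)
ds(6708) = 8 + ds(670)
ds(670) = 0 + ds(67)
ds(67) = 7 + ds(6)
ds(6) = 6  (base case)
Total: 9 + 4 + 4 + 5 + 8 + 0 + 7 + 6 = 43

43


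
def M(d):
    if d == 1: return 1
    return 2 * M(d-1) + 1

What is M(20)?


M(20) = 2 * M(19) + 1
M(19) = 2 * M(18) + 1
M(18) = 2 * M(17) + 1
M(17) = 2 * M(16) + 1
M(16) = 2 * M(15) + 1
M(15) = 2 * M(14) + 1
M(14) = 2 * M(13) + 1
M(13) = 2 * M(12) + 1
M(12) = 2 * M(11) + 1
M(11) = 2 * M(10) + 1
M(10) = 2 * M(9) + 1
M(9) = 2 * M(8) + 1
M(8) = 2 * M(7) + 1
M(7) = 2 * M(6) + 1
M(6) = 2 * M(5) + 1
M(5) = 2 * M(4) + 1
M(4) = 2 * M(3) + 1
M(3) = 2 * M(2) + 1
M(2) = 2 * M(1) + 1
M(1) = 1  (base case)
M(2) = 2 * 1 + 1 = 3
M(3) = 2 * 3 + 1 = 7
M(4) = 2 * 7 + 1 = 15
M(5) = 2 * 15 + 1 = 31
M(6) = 2 * 31 + 1 = 63
M(7) = 2 * 63 + 1 = 127
M(8) = 2 * 127 + 1 = 255
M(9) = 2 * 255 + 1 = 511
M(10) = 2 * 511 + 1 = 1023
M(11) = 2 * 1023 + 1 = 2047
M(12) = 2 * 2047 + 1 = 4095
M(13) = 2 * 4095 + 1 = 8191
M(14) = 2 * 8191 + 1 = 16383
M(15) = 2 * 16383 + 1 = 32767
M(16) = 2 * 32767 + 1 = 65535
M(17) = 2 * 65535 + 1 = 131071
M(18) = 2 * 131071 + 1 = 262143
M(19) = 2 * 262143 + 1 = 524287
M(20) = 2 * 524287 + 1 = 1048575

1048575


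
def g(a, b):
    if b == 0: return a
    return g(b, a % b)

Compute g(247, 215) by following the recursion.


g(247, 215) = g(215, 32)
g(215, 32) = g(32, 23)
g(32, 23) = g(23, 9)
g(23, 9) = g(9, 5)
g(9, 5) = g(5, 4)
g(5, 4) = g(4, 1)
g(4, 1) = g(1, 0)
g(1, 0) = 1  (base case)

1


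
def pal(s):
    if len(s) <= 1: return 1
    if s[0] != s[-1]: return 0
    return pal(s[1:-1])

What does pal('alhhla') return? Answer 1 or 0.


pal('alhhla'): s[0]='a' == s[-1]='a' -> check pal('lhhl')
pal('lhhl'): s[0]='l' == s[-1]='l' -> check pal('hh')
pal('hh'): s[0]='h' == s[-1]='h' -> check pal('')
pal(''): len <= 1 -> return 1  (base case)
Result: 1 (palindrome)

1


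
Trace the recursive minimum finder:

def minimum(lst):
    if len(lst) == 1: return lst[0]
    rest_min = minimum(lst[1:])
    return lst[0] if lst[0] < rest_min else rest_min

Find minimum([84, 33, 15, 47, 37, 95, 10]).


minimum([84, 33, 15, 47, 37, 95, 10]): compare 84 with minimum([33, 15, 47, 37, 95, 10])
minimum([33, 15, 47, 37, 95, 10]): compare 33 with minimum([15, 47, 37, 95, 10])
minimum([15, 47, 37, 95, 10]): compare 15 with minimum([47, 37, 95, 10])
minimum([47, 37, 95, 10]): compare 47 with minimum([37, 95, 10])
minimum([37, 95, 10]): compare 37 with minimum([95, 10])
minimum([95, 10]): compare 95 with minimum([10])
minimum([10]) = 10  (base case)
Compare 95 with 10 -> 10
Compare 37 with 10 -> 10
Compare 47 with 10 -> 10
Compare 15 with 10 -> 10
Compare 33 with 10 -> 10
Compare 84 with 10 -> 10

10


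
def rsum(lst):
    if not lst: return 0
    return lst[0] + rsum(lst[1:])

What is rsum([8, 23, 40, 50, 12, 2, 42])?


rsum([8, 23, 40, 50, 12, 2, 42]) = 8 + rsum([23, 40, 50, 12, 2, 42])
rsum([23, 40, 50, 12, 2, 42]) = 23 + rsum([40, 50, 12, 2, 42])
rsum([40, 50, 12, 2, 42]) = 40 + rsum([50, 12, 2, 42])
rsum([50, 12, 2, 42]) = 50 + rsum([12, 2, 42])
rsum([12, 2, 42]) = 12 + rsum([2, 42])
rsum([2, 42]) = 2 + rsum([42])
rsum([42]) = 42 + rsum([])
rsum([]) = 0  (base case)
Total: 8 + 23 + 40 + 50 + 12 + 2 + 42 + 0 = 177

177


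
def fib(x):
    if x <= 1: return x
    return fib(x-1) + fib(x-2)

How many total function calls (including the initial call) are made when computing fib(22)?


Let C(n) = total calls for fib(n)
C(0) = 1, C(1) = 1
C(2) = 1 + C(1) + C(0) = 1 + 1 + 1 = 3
C(3) = 1 + C(2) + C(1) = 1 + 3 + 1 = 5
C(4) = 1 + C(3) + C(2) = 1 + 5 + 3 = 9
C(5) = 1 + C(4) + C(3) = 1 + 9 + 5 = 15
C(6) = 1 + C(5) + C(4) = 1 + 15 + 9 = 25
C(7) = 1 + C(6) + C(5) = 1 + 25 + 15 = 41
C(8) = 1 + C(7) + C(6) = 1 + 41 + 25 = 67
C(9) = 1 + C(8) + C(7) = 1 + 67 + 41 = 109
C(10) = 1 + C(9) + C(8) = 1 + 109 + 67 = 177
C(11) = 1 + C(10) + C(9) = 1 + 177 + 109 = 287
C(12) = 1 + C(11) + C(10) = 1 + 287 + 177 = 465
C(13) = 1 + C(12) + C(11) = 1 + 465 + 287 = 753
C(14) = 1 + C(13) + C(12) = 1 + 753 + 465 = 1219
C(15) = 1 + C(14) + C(13) = 1 + 1219 + 753 = 1973
C(16) = 1 + C(15) + C(14) = 1 + 1973 + 1219 = 3193
C(17) = 1 + C(16) + C(15) = 1 + 3193 + 1973 = 5167
C(18) = 1 + C(17) + C(16) = 1 + 5167 + 3193 = 8361
C(19) = 1 + C(18) + C(17) = 1 + 8361 + 5167 = 13529
C(20) = 1 + C(19) + C(18) = 1 + 13529 + 8361 = 21891
C(21) = 1 + C(20) + C(19) = 1 + 21891 + 13529 = 35421
C(22) = 1 + C(21) + C(20) = 1 + 35421 + 21891 = 57313

57313


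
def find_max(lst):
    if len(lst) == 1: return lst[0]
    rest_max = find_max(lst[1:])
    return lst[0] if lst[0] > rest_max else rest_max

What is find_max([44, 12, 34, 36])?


find_max([44, 12, 34, 36]): compare 44 with find_max([12, 34, 36])
find_max([12, 34, 36]): compare 12 with find_max([34, 36])
find_max([34, 36]): compare 34 with find_max([36])
find_max([36]) = 36  (base case)
Compare 34 with 36 -> 36
Compare 12 with 36 -> 36
Compare 44 with 36 -> 44

44


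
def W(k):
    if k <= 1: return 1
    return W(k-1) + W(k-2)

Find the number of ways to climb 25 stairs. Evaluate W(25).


Building up from base cases:
W(0) = 1
W(1) = 1
W(2) = W(1) + W(0) = 1 + 1 = 2
W(3) = W(2) + W(1) = 2 + 1 = 3
W(4) = W(3) + W(2) = 3 + 2 = 5
W(5) = W(4) + W(3) = 5 + 3 = 8
W(6) = W(5) + W(4) = 8 + 5 = 13
W(7) = W(6) + W(5) = 13 + 8 = 21
W(8) = W(7) + W(6) = 21 + 13 = 34
W(9) = W(8) + W(7) = 34 + 21 = 55
W(10) = W(9) + W(8) = 55 + 34 = 89
W(11) = W(10) + W(9) = 89 + 55 = 144
W(12) = W(11) + W(10) = 144 + 89 = 233
W(13) = W(12) + W(11) = 233 + 144 = 377
W(14) = W(13) + W(12) = 377 + 233 = 610
W(15) = W(14) + W(13) = 610 + 377 = 987
W(16) = W(15) + W(14) = 987 + 610 = 1597
W(17) = W(16) + W(15) = 1597 + 987 = 2584
W(18) = W(17) + W(16) = 2584 + 1597 = 4181
W(19) = W(18) + W(17) = 4181 + 2584 = 6765
W(20) = W(19) + W(18) = 6765 + 4181 = 10946
W(21) = W(20) + W(19) = 10946 + 6765 = 17711
W(22) = W(21) + W(20) = 17711 + 10946 = 28657
W(23) = W(22) + W(21) = 28657 + 17711 = 46368
W(24) = W(23) + W(22) = 46368 + 28657 = 75025
W(25) = W(24) + W(23) = 75025 + 46368 = 121393

121393


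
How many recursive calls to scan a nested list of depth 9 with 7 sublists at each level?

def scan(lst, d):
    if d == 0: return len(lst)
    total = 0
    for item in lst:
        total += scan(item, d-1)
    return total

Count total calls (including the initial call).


At depth 0 (root): 1 call
At depth 1: each of 1 parents calls scan on 7 children = 7 calls
At depth 2: each of 7 parents calls scan on 7 children = 49 calls
At depth 3: each of 49 parents calls scan on 7 children = 343 calls
At depth 4: each of 343 parents calls scan on 7 children = 2401 calls
At depth 5: each of 2401 parents calls scan on 7 children = 16807 calls
At depth 6: each of 16807 parents calls scan on 7 children = 117649 calls
At depth 7: each of 117649 parents calls scan on 7 children = 823543 calls
At depth 8: each of 823543 parents calls scan on 7 children = 5764801 calls
At depth 9: each of 5764801 parents calls scan on 7 children = 40353607 calls
Total: 1 + 7 + 49 + 343 + 2401 + 16807 + 117649 + 823543 + 5764801 + 40353607 = 47079208

47079208


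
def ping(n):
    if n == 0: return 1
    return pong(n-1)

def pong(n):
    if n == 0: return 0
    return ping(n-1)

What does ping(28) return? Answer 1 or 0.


ping(28) = pong(27)
pong(27) = ping(26)
ping(26) = pong(25)
pong(25) = ping(24)
ping(24) = pong(23)
pong(23) = ping(22)
ping(22) = pong(21)
pong(21) = ping(20)
ping(20) = pong(19)
pong(19) = ping(18)
ping(18) = pong(17)
pong(17) = ping(16)
ping(16) = pong(15)
pong(15) = ping(14)
ping(14) = pong(13)
pong(13) = ping(12)
ping(12) = pong(11)
pong(11) = ping(10)
ping(10) = pong(9)
pong(9) = ping(8)
ping(8) = pong(7)
pong(7) = ping(6)
ping(6) = pong(5)
pong(5) = ping(4)
ping(4) = pong(3)
pong(3) = ping(2)
ping(2) = pong(1)
pong(1) = ping(0)
ping(0) = 1  (base case)
Result: 1

1


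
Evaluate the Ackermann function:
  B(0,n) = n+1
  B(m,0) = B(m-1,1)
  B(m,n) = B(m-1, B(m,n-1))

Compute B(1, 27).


B(1, 27) = B(0, B(1, 26))
  B(1, 26) = B(0, B(1, 25))
    B(1, 25) = B(0, B(1, 24))
      B(1, 24) = B(0, B(1, 23))
        B(1, 23) = B(0, B(1, 22))
          B(1, 22) = B(0, B(1, 21))
          B(1, 21) = B(0, B(1, 20))
          B(1, 20) = B(0, B(1, 19))
          B(1, 19) = B(0, B(1, 18))
          B(1, 18) = B(0, B(1, 17))
          B(1, 17) = B(0, B(1, 16))
          B(1, 16) = B(0, B(1, 15))
          B(1, 15) = B(0, B(1, 14))
          B(1, 14) = B(0, B(1, 13))
          B(1, 13) = B(0, B(1, 12))
          B(1, 12) = B(0, B(1, 11))
          B(1, 11) = B(0, B(1, 10))
          B(1, 10) = B(0, B(1, 9))
          B(1, 9) = B(0, B(1, 8))
          B(1, 8) = B(0, B(1, 7))
          B(1, 7) = B(0, B(1, 6))
          B(1, 6) = B(0, B(1, 5))
          B(1, 5) = B(0, B(1, 4))
          B(1, 4) = B(0, B(1, 3))
          B(1, 3) = B(0, B(1, 2))
... (trace truncated)
Result: B(1, 27) = 29

29


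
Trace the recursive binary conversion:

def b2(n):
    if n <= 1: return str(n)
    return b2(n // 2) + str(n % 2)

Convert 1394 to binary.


b2(1394) = b2(697) + '0'
b2(697) = b2(348) + '1'
b2(348) = b2(174) + '0'
b2(174) = b2(87) + '0'
b2(87) = b2(43) + '1'
b2(43) = b2(21) + '1'
b2(21) = b2(10) + '1'
b2(10) = b2(5) + '0'
b2(5) = b2(2) + '1'
b2(2) = b2(1) + '0'
b2(1) = '1'  (base case)
Concatenating: '1' + '0' + '1' + '0' + '1' + '1' + '1' + '0' + '0' + '1' + '0' = '10101110010'

10101110010


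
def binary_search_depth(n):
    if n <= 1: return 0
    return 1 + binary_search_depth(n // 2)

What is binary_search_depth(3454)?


3454 / 2 = 1727
1727 / 2 = 863
863 / 2 = 431
431 / 2 = 215
215 / 2 = 107
107 / 2 = 53
53 / 2 = 26
26 / 2 = 13
13 / 2 = 6
6 / 2 = 3
3 / 2 = 1
Reached 1 after 11 halvings

11


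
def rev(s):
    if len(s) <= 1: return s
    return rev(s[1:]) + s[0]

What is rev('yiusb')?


rev('yiusb') = rev('iusb') + 'y'
rev('iusb') = rev('usb') + 'i'
rev('usb') = rev('sb') + 'u'
rev('sb') = rev('b') + 's'
rev('b') = 'b'  (base case)
Concatenating: 'b' + 's' + 'u' + 'i' + 'y' = 'bsuiy'

bsuiy


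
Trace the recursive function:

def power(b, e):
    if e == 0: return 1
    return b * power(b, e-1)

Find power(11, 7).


power(11, 7)
= 11 * power(11, 6)
= 11 * 11 * power(11, 5)
= 11 * 11 * 11 * power(11, 4)
= 11 * 11 * 11 * 11 * power(11, 3)
= 11 * 11 * 11 * 11 * 11 * power(11, 2)
= 11 * 11 * 11 * 11 * 11 * 11 * power(11, 1)
= 11 * 11 * 11 * 11 * 11 * 11 * 11 * power(11, 0)
= 11 * 11 * 11 * 11 * 11 * 11 * 11 * 1
= 19487171

19487171


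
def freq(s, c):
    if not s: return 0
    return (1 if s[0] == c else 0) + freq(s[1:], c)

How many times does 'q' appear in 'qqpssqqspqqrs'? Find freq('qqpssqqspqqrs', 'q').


s[0]='q' == 'q' -> 1
s[0]='q' == 'q' -> 1
s[0]='p' != 'q' -> 0
s[0]='s' != 'q' -> 0
s[0]='s' != 'q' -> 0
s[0]='q' == 'q' -> 1
s[0]='q' == 'q' -> 1
s[0]='s' != 'q' -> 0
s[0]='p' != 'q' -> 0
s[0]='q' == 'q' -> 1
s[0]='q' == 'q' -> 1
s[0]='r' != 'q' -> 0
s[0]='s' != 'q' -> 0
Sum: 1 + 1 + 0 + 0 + 0 + 1 + 1 + 0 + 0 + 1 + 1 + 0 + 0 = 6

6


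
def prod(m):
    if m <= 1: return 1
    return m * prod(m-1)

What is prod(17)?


prod(17)
= 17 * prod(16)
= 17 * 16 * prod(15)
= 17 * 16 * 15 * prod(14)
= 17 * 16 * 15 * 14 * prod(13)
= 17 * 16 * 15 * 14 * 13 * prod(12)
= 17 * 16 * 15 * 14 * 13 * 12 * prod(11)
= 17 * 16 * 15 * 14 * 13 * 12 * 11 * prod(10)
= 17 * 16 * 15 * 14 * 13 * 12 * 11 * 10 * prod(9)
= 17 * 16 * 15 * 14 * 13 * 12 * 11 * 10 * 9 * prod(8)
= 17 * 16 * 15 * 14 * 13 * 12 * 11 * 10 * 9 * 8 * prod(7)
= 17 * 16 * 15 * 14 * 13 * 12 * 11 * 10 * 9 * 8 * 7 * prod(6)
= 17 * 16 * 15 * 14 * 13 * 12 * 11 * 10 * 9 * 8 * 7 * 6 * prod(5)
= 17 * 16 * 15 * 14 * 13 * 12 * 11 * 10 * 9 * 8 * 7 * 6 * 5 * prod(4)
= 17 * 16 * 15 * 14 * 13 * 12 * 11 * 10 * 9 * 8 * 7 * 6 * 5 * 4 * prod(3)
= 17 * 16 * 15 * 14 * 13 * 12 * 11 * 10 * 9 * 8 * 7 * 6 * 5 * 4 * 3 * prod(2)
= 17 * 16 * 15 * 14 * 13 * 12 * 11 * 10 * 9 * 8 * 7 * 6 * 5 * 4 * 3 * 2 * prod(1)
= 17 * 16 * 15 * 14 * 13 * 12 * 11 * 10 * 9 * 8 * 7 * 6 * 5 * 4 * 3 * 2 * 1
= 355687428096000

355687428096000


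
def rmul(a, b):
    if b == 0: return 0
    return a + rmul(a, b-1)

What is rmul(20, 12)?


rmul(20, 12) = 20 + rmul(20, 11)
rmul(20, 11) = 20 + rmul(20, 10)
rmul(20, 10) = 20 + rmul(20, 9)
rmul(20, 9) = 20 + rmul(20, 8)
rmul(20, 8) = 20 + rmul(20, 7)
rmul(20, 7) = 20 + rmul(20, 6)
rmul(20, 6) = 20 + rmul(20, 5)
rmul(20, 5) = 20 + rmul(20, 4)
rmul(20, 4) = 20 + rmul(20, 3)
rmul(20, 3) = 20 + rmul(20, 2)
rmul(20, 2) = 20 + rmul(20, 1)
rmul(20, 1) = 20 + rmul(20, 0)
rmul(20, 0) = 0  (base case)
Total: 20 + 20 + 20 + 20 + 20 + 20 + 20 + 20 + 20 + 20 + 20 + 20 + 0 = 240

240


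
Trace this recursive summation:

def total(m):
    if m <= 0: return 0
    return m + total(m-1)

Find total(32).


total(32)
= 32 + 31 + 30 + 29 + 28 + 27 + 26 + 25 + 24 + 23 + 22 + 21 + 20 + 19 + 18 + 17 + 16 + 15 + 14 + 13 + 12 + 11 + 10 + 9 + 8 + 7 + 6 + 5 + 4 + 3 + 2 + 1 + total(0)
= 32 + 31 + 30 + 29 + 28 + 27 + 26 + 25 + 24 + 23 + 22 + 21 + 20 + 19 + 18 + 17 + 16 + 15 + 14 + 13 + 12 + 11 + 10 + 9 + 8 + 7 + 6 + 5 + 4 + 3 + 2 + 1 + 0
= 528

528


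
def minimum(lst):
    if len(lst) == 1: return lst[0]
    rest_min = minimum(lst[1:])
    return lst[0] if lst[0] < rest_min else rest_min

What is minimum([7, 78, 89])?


minimum([7, 78, 89]): compare 7 with minimum([78, 89])
minimum([78, 89]): compare 78 with minimum([89])
minimum([89]) = 89  (base case)
Compare 78 with 89 -> 78
Compare 7 with 78 -> 7

7


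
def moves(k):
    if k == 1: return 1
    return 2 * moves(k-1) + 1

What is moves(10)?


moves(10) = 2 * moves(9) + 1
moves(9) = 2 * moves(8) + 1
moves(8) = 2 * moves(7) + 1
moves(7) = 2 * moves(6) + 1
moves(6) = 2 * moves(5) + 1
moves(5) = 2 * moves(4) + 1
moves(4) = 2 * moves(3) + 1
moves(3) = 2 * moves(2) + 1
moves(2) = 2 * moves(1) + 1
moves(1) = 1  (base case)
moves(2) = 2 * 1 + 1 = 3
moves(3) = 2 * 3 + 1 = 7
moves(4) = 2 * 7 + 1 = 15
moves(5) = 2 * 15 + 1 = 31
moves(6) = 2 * 31 + 1 = 63
moves(7) = 2 * 63 + 1 = 127
moves(8) = 2 * 127 + 1 = 255
moves(9) = 2 * 255 + 1 = 511
moves(10) = 2 * 511 + 1 = 1023

1023


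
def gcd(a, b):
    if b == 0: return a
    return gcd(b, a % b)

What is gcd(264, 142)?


gcd(264, 142) = gcd(142, 122)
gcd(142, 122) = gcd(122, 20)
gcd(122, 20) = gcd(20, 2)
gcd(20, 2) = gcd(2, 0)
gcd(2, 0) = 2  (base case)

2


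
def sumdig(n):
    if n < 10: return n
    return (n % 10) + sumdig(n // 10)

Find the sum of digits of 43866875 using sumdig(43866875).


sumdig(43866875) = 5 + sumdig(4386687)
sumdig(4386687) = 7 + sumdig(438668)
sumdig(438668) = 8 + sumdig(43866)
sumdig(43866) = 6 + sumdig(4386)
sumdig(4386) = 6 + sumdig(438)
sumdig(438) = 8 + sumdig(43)
sumdig(43) = 3 + sumdig(4)
sumdig(4) = 4  (base case)
Total: 5 + 7 + 8 + 6 + 6 + 8 + 3 + 4 = 47

47


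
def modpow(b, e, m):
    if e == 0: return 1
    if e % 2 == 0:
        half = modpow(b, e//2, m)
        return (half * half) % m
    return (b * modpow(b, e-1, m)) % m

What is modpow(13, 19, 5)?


modpow(13, 19, 5): e is odd, compute modpow(13, 18, 5)
  modpow(13, 18, 5): e is even, compute modpow(13, 9, 5)
    modpow(13, 9, 5): e is odd, compute modpow(13, 8, 5)
      modpow(13, 8, 5): e is even, compute modpow(13, 4, 5)
        modpow(13, 4, 5): e is even, compute modpow(13, 2, 5)
          modpow(13, 2, 5): e is even, compute modpow(13, 1, 5)
          modpow(13, 1, 5): e is odd, compute modpow(13, 0, 5)
          modpow(13, 0, 5) = 1
          (13 * 1) % 5 = 3
          half=3, (3*3) % 5 = 4
        half=4, (4*4) % 5 = 1
      half=1, (1*1) % 5 = 1
    (13 * 1) % 5 = 3
  half=3, (3*3) % 5 = 4
(13 * 4) % 5 = 2

2


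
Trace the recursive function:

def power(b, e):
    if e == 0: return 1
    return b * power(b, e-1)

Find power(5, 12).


power(5, 12)
= 5 * power(5, 11)
= 5 * 5 * power(5, 10)
= 5 * 5 * 5 * power(5, 9)
= 5 * 5 * 5 * 5 * power(5, 8)
= 5 * 5 * 5 * 5 * 5 * power(5, 7)
= 5 * 5 * 5 * 5 * 5 * 5 * power(5, 6)
= 5 * 5 * 5 * 5 * 5 * 5 * 5 * power(5, 5)
= 5 * 5 * 5 * 5 * 5 * 5 * 5 * 5 * power(5, 4)
= 5 * 5 * 5 * 5 * 5 * 5 * 5 * 5 * 5 * power(5, 3)
= 5 * 5 * 5 * 5 * 5 * 5 * 5 * 5 * 5 * 5 * power(5, 2)
= 5 * 5 * 5 * 5 * 5 * 5 * 5 * 5 * 5 * 5 * 5 * power(5, 1)
= 5 * 5 * 5 * 5 * 5 * 5 * 5 * 5 * 5 * 5 * 5 * 5 * power(5, 0)
= 5 * 5 * 5 * 5 * 5 * 5 * 5 * 5 * 5 * 5 * 5 * 5 * 1
= 244140625

244140625


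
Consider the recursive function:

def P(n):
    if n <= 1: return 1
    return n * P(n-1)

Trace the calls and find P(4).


P(4)
= 4 * P(3)
= 4 * 3 * P(2)
= 4 * 3 * 2 * P(1)
= 4 * 3 * 2 * 1
= 24

24


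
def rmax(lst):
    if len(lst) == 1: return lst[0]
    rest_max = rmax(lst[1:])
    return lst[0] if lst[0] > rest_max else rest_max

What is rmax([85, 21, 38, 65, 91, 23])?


rmax([85, 21, 38, 65, 91, 23]): compare 85 with rmax([21, 38, 65, 91, 23])
rmax([21, 38, 65, 91, 23]): compare 21 with rmax([38, 65, 91, 23])
rmax([38, 65, 91, 23]): compare 38 with rmax([65, 91, 23])
rmax([65, 91, 23]): compare 65 with rmax([91, 23])
rmax([91, 23]): compare 91 with rmax([23])
rmax([23]) = 23  (base case)
Compare 91 with 23 -> 91
Compare 65 with 91 -> 91
Compare 38 with 91 -> 91
Compare 21 with 91 -> 91
Compare 85 with 91 -> 91

91


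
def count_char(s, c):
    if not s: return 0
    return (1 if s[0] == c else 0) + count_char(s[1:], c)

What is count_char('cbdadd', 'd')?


s[0]='c' != 'd' -> 0
s[0]='b' != 'd' -> 0
s[0]='d' == 'd' -> 1
s[0]='a' != 'd' -> 0
s[0]='d' == 'd' -> 1
s[0]='d' == 'd' -> 1
Sum: 0 + 0 + 1 + 0 + 1 + 1 = 3

3


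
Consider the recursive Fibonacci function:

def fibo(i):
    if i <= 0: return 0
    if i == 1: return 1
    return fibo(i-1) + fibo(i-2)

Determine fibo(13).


Computing fibo(13) bottom-up:
fibo(0) = 0
fibo(1) = 1
fibo(2) = fibo(1) + fibo(0) = 1 + 0 = 1
fibo(3) = fibo(2) + fibo(1) = 1 + 1 = 2
fibo(4) = fibo(3) + fibo(2) = 2 + 1 = 3
fibo(5) = fibo(4) + fibo(3) = 3 + 2 = 5
fibo(6) = fibo(5) + fibo(4) = 5 + 3 = 8
fibo(7) = fibo(6) + fibo(5) = 8 + 5 = 13
fibo(8) = fibo(7) + fibo(6) = 13 + 8 = 21
fibo(9) = fibo(8) + fibo(7) = 21 + 13 = 34
fibo(10) = fibo(9) + fibo(8) = 34 + 21 = 55
fibo(11) = fibo(10) + fibo(9) = 55 + 34 = 89
fibo(12) = fibo(11) + fibo(10) = 89 + 55 = 144
fibo(13) = fibo(12) + fibo(11) = 144 + 89 = 233

233


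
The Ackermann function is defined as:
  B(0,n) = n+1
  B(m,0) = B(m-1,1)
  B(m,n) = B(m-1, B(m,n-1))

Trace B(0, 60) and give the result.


B(0, 60) = 61
Result: B(0, 60) = 61

61


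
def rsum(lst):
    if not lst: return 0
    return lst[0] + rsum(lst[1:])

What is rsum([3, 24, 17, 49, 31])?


rsum([3, 24, 17, 49, 31]) = 3 + rsum([24, 17, 49, 31])
rsum([24, 17, 49, 31]) = 24 + rsum([17, 49, 31])
rsum([17, 49, 31]) = 17 + rsum([49, 31])
rsum([49, 31]) = 49 + rsum([31])
rsum([31]) = 31 + rsum([])
rsum([]) = 0  (base case)
Total: 3 + 24 + 17 + 49 + 31 + 0 = 124

124


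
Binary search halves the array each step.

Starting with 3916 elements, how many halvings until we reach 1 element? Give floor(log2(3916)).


3916 / 2 = 1958
1958 / 2 = 979
979 / 2 = 489
489 / 2 = 244
244 / 2 = 122
122 / 2 = 61
61 / 2 = 30
30 / 2 = 15
15 / 2 = 7
7 / 2 = 3
3 / 2 = 1
Reached 1 after 11 halvings

11


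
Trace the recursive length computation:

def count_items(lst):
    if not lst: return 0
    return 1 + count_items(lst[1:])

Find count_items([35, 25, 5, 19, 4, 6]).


count_items([35, 25, 5, 19, 4, 6]) = 1 + count_items([25, 5, 19, 4, 6])
count_items([25, 5, 19, 4, 6]) = 1 + count_items([5, 19, 4, 6])
count_items([5, 19, 4, 6]) = 1 + count_items([19, 4, 6])
count_items([19, 4, 6]) = 1 + count_items([4, 6])
count_items([4, 6]) = 1 + count_items([6])
count_items([6]) = 1 + count_items([])
count_items([]) = 0  (base case)
Unwinding: 1 + 1 + 1 + 1 + 1 + 1 + 0 = 6

6


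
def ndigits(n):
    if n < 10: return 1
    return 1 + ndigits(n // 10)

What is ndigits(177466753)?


ndigits(177466753) = 1 + ndigits(17746675)
ndigits(17746675) = 1 + ndigits(1774667)
ndigits(1774667) = 1 + ndigits(177466)
ndigits(177466) = 1 + ndigits(17746)
ndigits(17746) = 1 + ndigits(1774)
ndigits(1774) = 1 + ndigits(177)
ndigits(177) = 1 + ndigits(17)
ndigits(17) = 1 + ndigits(1)
ndigits(1) = 1  (base case: 1 < 10)
Unwinding: 1 + 1 + 1 + 1 + 1 + 1 + 1 + 1 + 1 = 9

9


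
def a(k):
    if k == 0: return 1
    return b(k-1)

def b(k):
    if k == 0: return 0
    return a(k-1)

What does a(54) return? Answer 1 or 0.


a(54) = b(53)
b(53) = a(52)
a(52) = b(51)
b(51) = a(50)
a(50) = b(49)
b(49) = a(48)
a(48) = b(47)
b(47) = a(46)
a(46) = b(45)
b(45) = a(44)
a(44) = b(43)
b(43) = a(42)
a(42) = b(41)
b(41) = a(40)
a(40) = b(39)
b(39) = a(38)
a(38) = b(37)
b(37) = a(36)
a(36) = b(35)
b(35) = a(34)
a(34) = b(33)
b(33) = a(32)
a(32) = b(31)
b(31) = a(30)
a(30) = b(29)
b(29) = a(28)
a(28) = b(27)
b(27) = a(26)
a(26) = b(25)
b(25) = a(24)
a(24) = b(23)
b(23) = a(22)
a(22) = b(21)
b(21) = a(20)
a(20) = b(19)
b(19) = a(18)
a(18) = b(17)
b(17) = a(16)
a(16) = b(15)
b(15) = a(14)
a(14) = b(13)
b(13) = a(12)
a(12) = b(11)
b(11) = a(10)
a(10) = b(9)
b(9) = a(8)
a(8) = b(7)
b(7) = a(6)
a(6) = b(5)
b(5) = a(4)
a(4) = b(3)
b(3) = a(2)
a(2) = b(1)
b(1) = a(0)
a(0) = 1  (base case)
Result: 1

1


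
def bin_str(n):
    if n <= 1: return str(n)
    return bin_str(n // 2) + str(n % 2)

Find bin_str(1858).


bin_str(1858) = bin_str(929) + '0'
bin_str(929) = bin_str(464) + '1'
bin_str(464) = bin_str(232) + '0'
bin_str(232) = bin_str(116) + '0'
bin_str(116) = bin_str(58) + '0'
bin_str(58) = bin_str(29) + '0'
bin_str(29) = bin_str(14) + '1'
bin_str(14) = bin_str(7) + '0'
bin_str(7) = bin_str(3) + '1'
bin_str(3) = bin_str(1) + '1'
bin_str(1) = '1'  (base case)
Concatenating: '1' + '1' + '1' + '0' + '1' + '0' + '0' + '0' + '0' + '1' + '0' = '11101000010'

11101000010


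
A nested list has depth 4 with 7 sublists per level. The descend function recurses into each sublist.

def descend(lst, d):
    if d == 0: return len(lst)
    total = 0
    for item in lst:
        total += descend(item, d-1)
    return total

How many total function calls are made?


At depth 0 (root): 1 call
At depth 1: each of 1 parents calls descend on 7 children = 7 calls
At depth 2: each of 7 parents calls descend on 7 children = 49 calls
At depth 3: each of 49 parents calls descend on 7 children = 343 calls
At depth 4: each of 343 parents calls descend on 7 children = 2401 calls
Total: 1 + 7 + 49 + 343 + 2401 = 2801

2801


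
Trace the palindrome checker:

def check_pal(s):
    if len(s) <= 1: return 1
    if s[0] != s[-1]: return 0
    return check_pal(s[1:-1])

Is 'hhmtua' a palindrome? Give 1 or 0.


check_pal('hhmtua'): s[0]='h' != s[-1]='a' -> return 0
Result: 0 (not a palindrome)

0
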